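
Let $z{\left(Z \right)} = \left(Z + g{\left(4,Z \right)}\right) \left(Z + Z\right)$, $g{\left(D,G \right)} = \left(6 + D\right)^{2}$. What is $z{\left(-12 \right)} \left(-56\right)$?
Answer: $118272$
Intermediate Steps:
$z{\left(Z \right)} = 2 Z \left(100 + Z\right)$ ($z{\left(Z \right)} = \left(Z + \left(6 + 4\right)^{2}\right) \left(Z + Z\right) = \left(Z + 10^{2}\right) 2 Z = \left(Z + 100\right) 2 Z = \left(100 + Z\right) 2 Z = 2 Z \left(100 + Z\right)$)
$z{\left(-12 \right)} \left(-56\right) = 2 \left(-12\right) \left(100 - 12\right) \left(-56\right) = 2 \left(-12\right) 88 \left(-56\right) = \left(-2112\right) \left(-56\right) = 118272$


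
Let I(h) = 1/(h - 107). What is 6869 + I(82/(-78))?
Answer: 28945927/4214 ≈ 6869.0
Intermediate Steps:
I(h) = 1/(-107 + h)
6869 + I(82/(-78)) = 6869 + 1/(-107 + 82/(-78)) = 6869 + 1/(-107 + 82*(-1/78)) = 6869 + 1/(-107 - 41/39) = 6869 + 1/(-4214/39) = 6869 - 39/4214 = 28945927/4214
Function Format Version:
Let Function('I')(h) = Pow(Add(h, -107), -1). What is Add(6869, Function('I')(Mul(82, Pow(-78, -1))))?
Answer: Rational(28945927, 4214) ≈ 6869.0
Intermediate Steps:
Function('I')(h) = Pow(Add(-107, h), -1)
Add(6869, Function('I')(Mul(82, Pow(-78, -1)))) = Add(6869, Pow(Add(-107, Mul(82, Pow(-78, -1))), -1)) = Add(6869, Pow(Add(-107, Mul(82, Rational(-1, 78))), -1)) = Add(6869, Pow(Add(-107, Rational(-41, 39)), -1)) = Add(6869, Pow(Rational(-4214, 39), -1)) = Add(6869, Rational(-39, 4214)) = Rational(28945927, 4214)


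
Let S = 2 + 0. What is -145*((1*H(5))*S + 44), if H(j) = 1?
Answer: -6670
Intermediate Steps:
S = 2
-145*((1*H(5))*S + 44) = -145*((1*1)*2 + 44) = -145*(1*2 + 44) = -145*(2 + 44) = -145*46 = -6670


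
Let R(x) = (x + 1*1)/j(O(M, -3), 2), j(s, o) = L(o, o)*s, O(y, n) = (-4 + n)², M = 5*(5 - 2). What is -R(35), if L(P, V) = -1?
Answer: 36/49 ≈ 0.73469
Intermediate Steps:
M = 15 (M = 5*3 = 15)
j(s, o) = -s
R(x) = -1/49 - x/49 (R(x) = (x + 1*1)/((-(-4 - 3)²)) = (x + 1)/((-1*(-7)²)) = (1 + x)/((-1*49)) = (1 + x)/(-49) = (1 + x)*(-1/49) = -1/49 - x/49)
-R(35) = -(-1/49 - 1/49*35) = -(-1/49 - 5/7) = -1*(-36/49) = 36/49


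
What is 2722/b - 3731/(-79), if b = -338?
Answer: 523020/13351 ≈ 39.175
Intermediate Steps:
2722/b - 3731/(-79) = 2722/(-338) - 3731/(-79) = 2722*(-1/338) - 3731*(-1/79) = -1361/169 + 3731/79 = 523020/13351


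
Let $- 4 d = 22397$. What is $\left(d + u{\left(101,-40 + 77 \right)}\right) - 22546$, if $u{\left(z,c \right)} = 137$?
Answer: $- \frac{112033}{4} \approx -28008.0$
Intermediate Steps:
$d = - \frac{22397}{4}$ ($d = \left(- \frac{1}{4}\right) 22397 = - \frac{22397}{4} \approx -5599.3$)
$\left(d + u{\left(101,-40 + 77 \right)}\right) - 22546 = \left(- \frac{22397}{4} + 137\right) - 22546 = - \frac{21849}{4} - 22546 = - \frac{112033}{4}$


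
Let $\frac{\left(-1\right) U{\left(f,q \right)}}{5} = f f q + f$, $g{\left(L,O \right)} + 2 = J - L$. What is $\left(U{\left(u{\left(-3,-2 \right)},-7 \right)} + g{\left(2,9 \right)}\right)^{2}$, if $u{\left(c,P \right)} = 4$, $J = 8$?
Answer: $295936$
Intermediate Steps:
$g{\left(L,O \right)} = 6 - L$ ($g{\left(L,O \right)} = -2 - \left(-8 + L\right) = 6 - L$)
$U{\left(f,q \right)} = - 5 f - 5 q f^{2}$ ($U{\left(f,q \right)} = - 5 \left(f f q + f\right) = - 5 \left(f^{2} q + f\right) = - 5 \left(q f^{2} + f\right) = - 5 \left(f + q f^{2}\right) = - 5 f - 5 q f^{2}$)
$\left(U{\left(u{\left(-3,-2 \right)},-7 \right)} + g{\left(2,9 \right)}\right)^{2} = \left(\left(-5\right) 4 \left(1 + 4 \left(-7\right)\right) + \left(6 - 2\right)\right)^{2} = \left(\left(-5\right) 4 \left(1 - 28\right) + \left(6 - 2\right)\right)^{2} = \left(\left(-5\right) 4 \left(-27\right) + 4\right)^{2} = \left(540 + 4\right)^{2} = 544^{2} = 295936$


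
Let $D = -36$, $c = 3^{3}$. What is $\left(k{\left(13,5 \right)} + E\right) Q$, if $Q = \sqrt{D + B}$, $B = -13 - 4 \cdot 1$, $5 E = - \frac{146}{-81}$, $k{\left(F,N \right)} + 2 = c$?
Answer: $\frac{10271 i \sqrt{53}}{405} \approx 184.63 i$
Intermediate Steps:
$c = 27$
$k{\left(F,N \right)} = 25$ ($k{\left(F,N \right)} = -2 + 27 = 25$)
$E = \frac{146}{405}$ ($E = \frac{\left(-146\right) \frac{1}{-81}}{5} = \frac{\left(-146\right) \left(- \frac{1}{81}\right)}{5} = \frac{1}{5} \cdot \frac{146}{81} = \frac{146}{405} \approx 0.36049$)
$B = -17$ ($B = -13 - 4 = -17$)
$Q = i \sqrt{53}$ ($Q = \sqrt{-36 - 17} = \sqrt{-53} = i \sqrt{53} \approx 7.2801 i$)
$\left(k{\left(13,5 \right)} + E\right) Q = \left(25 + \frac{146}{405}\right) i \sqrt{53} = \frac{10271 i \sqrt{53}}{405}$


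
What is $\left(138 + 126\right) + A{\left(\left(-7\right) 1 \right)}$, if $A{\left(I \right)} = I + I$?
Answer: $250$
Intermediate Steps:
$A{\left(I \right)} = 2 I$
$\left(138 + 126\right) + A{\left(\left(-7\right) 1 \right)} = \left(138 + 126\right) + 2 \left(\left(-7\right) 1\right) = 264 + 2 \left(-7\right) = 264 - 14 = 250$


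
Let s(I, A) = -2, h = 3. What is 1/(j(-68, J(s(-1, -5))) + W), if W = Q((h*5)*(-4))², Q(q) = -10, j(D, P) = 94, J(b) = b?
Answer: 1/194 ≈ 0.0051546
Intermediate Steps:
W = 100 (W = (-10)² = 100)
1/(j(-68, J(s(-1, -5))) + W) = 1/(94 + 100) = 1/194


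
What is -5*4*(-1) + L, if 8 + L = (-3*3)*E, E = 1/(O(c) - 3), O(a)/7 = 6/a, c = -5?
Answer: 243/19 ≈ 12.789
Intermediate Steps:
O(a) = 42/a (O(a) = 7*(6/a) = 42/a)
E = -5/57 (E = 1/(42/(-5) - 3) = 1/(42*(-1/5) - 3) = 1/(-42/5 - 3) = 1/(-57/5) = -5/57 ≈ -0.087719)
L = -137/19 (L = -8 - 3*3*(-5/57) = -8 - 9*(-5/57) = -8 + 15/19 = -137/19 ≈ -7.2105)
-5*4*(-1) + L = -5*4*(-1) - 137/19 = -20*(-1) - 137/19 = 20 - 137/19 = 243/19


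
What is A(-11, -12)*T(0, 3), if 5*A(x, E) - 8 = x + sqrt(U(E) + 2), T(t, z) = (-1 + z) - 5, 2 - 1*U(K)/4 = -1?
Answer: 9/5 - 3*sqrt(14)/5 ≈ -0.44499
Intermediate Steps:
U(K) = 12 (U(K) = 8 - 4*(-1) = 8 + 4 = 12)
T(t, z) = -6 + z
A(x, E) = 8/5 + x/5 + sqrt(14)/5 (A(x, E) = 8/5 + (x + sqrt(12 + 2))/5 = 8/5 + (x + sqrt(14))/5 = 8/5 + (x/5 + sqrt(14)/5) = 8/5 + x/5 + sqrt(14)/5)
A(-11, -12)*T(0, 3) = (8/5 + (1/5)*(-11) + sqrt(14)/5)*(-6 + 3) = (8/5 - 11/5 + sqrt(14)/5)*(-3) = (-3/5 + sqrt(14)/5)*(-3) = 9/5 - 3*sqrt(14)/5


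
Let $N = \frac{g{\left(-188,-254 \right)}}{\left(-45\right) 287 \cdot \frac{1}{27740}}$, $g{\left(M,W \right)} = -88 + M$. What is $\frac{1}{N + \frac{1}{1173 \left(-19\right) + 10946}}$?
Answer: $\frac{9764601}{5788626995} \approx 0.0016869$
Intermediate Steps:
$N = \frac{510416}{861}$ ($N = \frac{-88 - 188}{\left(-45\right) 287 \cdot \frac{1}{27740}} = - \frac{276}{\left(-12915\right) \frac{1}{27740}} = - \frac{276}{- \frac{2583}{5548}} = \left(-276\right) \left(- \frac{5548}{2583}\right) = \frac{510416}{861} \approx 592.82$)
$\frac{1}{N + \frac{1}{1173 \left(-19\right) + 10946}} = \frac{1}{\frac{510416}{861} + \frac{1}{1173 \left(-19\right) + 10946}} = \frac{1}{\frac{510416}{861} + \frac{1}{-22287 + 10946}} = \frac{1}{\frac{510416}{861} + \frac{1}{-11341}} = \frac{1}{\frac{510416}{861} - \frac{1}{11341}} = \frac{1}{\frac{5788626995}{9764601}} = \frac{9764601}{5788626995}$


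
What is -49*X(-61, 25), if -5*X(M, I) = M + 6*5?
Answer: -1519/5 ≈ -303.80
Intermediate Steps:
X(M, I) = -6 - M/5 (X(M, I) = -(M + 6*5)/5 = -(M + 30)/5 = -(30 + M)/5 = -6 - M/5)
-49*X(-61, 25) = -49*(-6 - ⅕*(-61)) = -49*(-6 + 61/5) = -49*31/5 = -1519/5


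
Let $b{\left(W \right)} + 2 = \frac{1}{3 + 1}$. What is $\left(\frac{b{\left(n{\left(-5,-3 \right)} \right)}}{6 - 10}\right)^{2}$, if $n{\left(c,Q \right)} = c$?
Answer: $\frac{49}{256} \approx 0.19141$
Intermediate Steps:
$b{\left(W \right)} = - \frac{7}{4}$ ($b{\left(W \right)} = -2 + \frac{1}{3 + 1} = -2 + \frac{1}{4} = - \frac{7}{4}$)
$\left(\frac{b{\left(n{\left(-5,-3 \right)} \right)}}{6 - 10}\right)^{2} = \left(- \frac{7}{4 \left(6 - 10\right)}\right)^{2} = \left(- \frac{7}{4 \left(-4\right)}\right)^{2} = \left(\left(- \frac{7}{4}\right) \left(- \frac{1}{4}\right)\right)^{2} = \left(\frac{7}{16}\right)^{2} = \frac{49}{256}$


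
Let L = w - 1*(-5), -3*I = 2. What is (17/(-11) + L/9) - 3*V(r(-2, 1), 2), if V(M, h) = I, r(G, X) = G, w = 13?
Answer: 27/11 ≈ 2.4545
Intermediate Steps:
I = -⅔ (I = -⅓*2 = -⅔ ≈ -0.66667)
V(M, h) = -⅔
L = 18 (L = 13 - 1*(-5) = 13 + 5 = 18)
(17/(-11) + L/9) - 3*V(r(-2, 1), 2) = (17/(-11) + 18/9) - 3*(-⅔) = (17*(-1/11) + 18*(⅑)) + 2 = (-17/11 + 2) + 2 = 5/11 + 2 = 27/11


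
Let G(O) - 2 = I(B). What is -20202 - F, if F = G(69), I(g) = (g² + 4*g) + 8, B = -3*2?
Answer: -20224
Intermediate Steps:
B = -6
I(g) = 8 + g² + 4*g
G(O) = 22 (G(O) = 2 + (8 + (-6)² + 4*(-6)) = 2 + (8 + 36 - 24) = 2 + 20 = 22)
F = 22
-20202 - F = -20202 - 1*22 = -20202 - 22 = -20224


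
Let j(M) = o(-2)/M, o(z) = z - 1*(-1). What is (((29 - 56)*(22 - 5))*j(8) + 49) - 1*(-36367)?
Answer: 291787/8 ≈ 36473.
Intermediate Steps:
o(z) = 1 + z (o(z) = z + 1 = 1 + z)
j(M) = -1/M (j(M) = (1 - 2)/M = -1/M)
(((29 - 56)*(22 - 5))*j(8) + 49) - 1*(-36367) = (((29 - 56)*(22 - 5))*(-1/8) + 49) - 1*(-36367) = ((-27*17)*(-1*⅛) + 49) + 36367 = (-459*(-⅛) + 49) + 36367 = (459/8 + 49) + 36367 = 851/8 + 36367 = 291787/8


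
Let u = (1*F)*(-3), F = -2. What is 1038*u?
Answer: 6228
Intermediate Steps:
u = 6 (u = (1*(-2))*(-3) = -2*(-3) = 6)
1038*u = 1038*6 = 6228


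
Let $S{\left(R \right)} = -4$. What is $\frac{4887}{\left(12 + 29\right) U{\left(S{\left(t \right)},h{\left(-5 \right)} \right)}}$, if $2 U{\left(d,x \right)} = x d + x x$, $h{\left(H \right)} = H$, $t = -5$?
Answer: $\frac{1086}{205} \approx 5.2976$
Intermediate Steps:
$U{\left(d,x \right)} = \frac{x^{2}}{2} + \frac{d x}{2}$ ($U{\left(d,x \right)} = \frac{x d + x x}{2} = \frac{d x + x^{2}}{2} = \frac{x^{2} + d x}{2} = \frac{x^{2}}{2} + \frac{d x}{2}$)
$\frac{4887}{\left(12 + 29\right) U{\left(S{\left(t \right)},h{\left(-5 \right)} \right)}} = \frac{4887}{\left(12 + 29\right) \frac{1}{2} \left(-5\right) \left(-4 - 5\right)} = \frac{4887}{41 \cdot \frac{1}{2} \left(-5\right) \left(-9\right)} = \frac{4887}{41 \cdot \frac{45}{2}} = \frac{4887}{\frac{1845}{2}} = 4887 \cdot \frac{2}{1845} = \frac{1086}{205}$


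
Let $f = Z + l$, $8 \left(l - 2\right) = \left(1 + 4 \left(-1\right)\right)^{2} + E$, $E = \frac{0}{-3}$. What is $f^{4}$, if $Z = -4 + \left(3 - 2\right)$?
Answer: $\frac{1}{4096} \approx 0.00024414$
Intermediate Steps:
$E = 0$ ($E = 0 \left(- \frac{1}{3}\right) = 0$)
$Z = -3$ ($Z = -4 + 1 = -3$)
$l = \frac{25}{8}$ ($l = 2 + \frac{\left(1 + 4 \left(-1\right)\right)^{2} + 0}{8} = 2 + \frac{\left(1 - 4\right)^{2} + 0}{8} = 2 + \frac{\left(-3\right)^{2} + 0}{8} = 2 + \frac{9 + 0}{8} = 2 + \frac{1}{8} \cdot 9 = 2 + \frac{9}{8} = \frac{25}{8} \approx 3.125$)
$f = \frac{1}{8}$ ($f = -3 + \frac{25}{8} = \frac{1}{8} \approx 0.125$)
$f^{4} = \left(\frac{1}{8}\right)^{4} = \frac{1}{4096}$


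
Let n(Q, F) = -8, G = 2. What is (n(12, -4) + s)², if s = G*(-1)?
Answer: 100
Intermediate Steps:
s = -2 (s = 2*(-1) = -2)
(n(12, -4) + s)² = (-8 - 2)² = (-10)² = 100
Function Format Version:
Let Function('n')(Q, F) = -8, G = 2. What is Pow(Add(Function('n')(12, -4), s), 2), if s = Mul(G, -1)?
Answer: 100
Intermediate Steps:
s = -2 (s = Mul(2, -1) = -2)
Pow(Add(Function('n')(12, -4), s), 2) = Pow(Add(-8, -2), 2) = Pow(-10, 2) = 100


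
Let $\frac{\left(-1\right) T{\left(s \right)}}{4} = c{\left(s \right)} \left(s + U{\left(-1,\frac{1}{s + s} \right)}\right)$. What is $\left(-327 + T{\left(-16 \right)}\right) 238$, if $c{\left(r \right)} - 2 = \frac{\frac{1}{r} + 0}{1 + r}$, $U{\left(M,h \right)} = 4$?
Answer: $- \frac{274652}{5} \approx -54930.0$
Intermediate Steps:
$c{\left(r \right)} = 2 + \frac{1}{r \left(1 + r\right)}$ ($c{\left(r \right)} = 2 + \frac{\frac{1}{r} + 0}{1 + r} = 2 + \frac{1}{r \left(1 + r\right)}$)
$T{\left(s \right)} = - \frac{4 \left(4 + s\right) \left(1 + 2 s + 2 s^{2}\right)}{s \left(1 + s\right)}$ ($T{\left(s \right)} = - 4 \frac{1 + 2 s + 2 s^{2}}{s \left(1 + s\right)} \left(s + 4\right) = - 4 \frac{1 + 2 s + 2 s^{2}}{s \left(1 + s\right)} \left(4 + s\right) = - 4 \frac{\left(4 + s\right) \left(1 + 2 s + 2 s^{2}\right)}{s \left(1 + s\right)} = - \frac{4 \left(4 + s\right) \left(1 + 2 s + 2 s^{2}\right)}{s \left(1 + s\right)}$)
$\left(-327 + T{\left(-16 \right)}\right) 238 = \left(-327 - \frac{4 \left(4 - 16\right) \left(1 + 2 \left(-16\right) + 2 \left(-16\right)^{2}\right)}{\left(-16\right) \left(1 - 16\right)}\right) 238 = \left(-327 - \left(- \frac{1}{4}\right) \frac{1}{-15} \left(-12\right) \left(1 - 32 + 2 \cdot 256\right)\right) 238 = \left(-327 - \left(- \frac{1}{4}\right) \left(- \frac{1}{15}\right) \left(-12\right) \left(1 - 32 + 512\right)\right) 238 = \left(-327 - \left(- \frac{1}{4}\right) \left(- \frac{1}{15}\right) \left(-12\right) 481\right) 238 = \left(-327 + \frac{481}{5}\right) 238 = \left(- \frac{1154}{5}\right) 238 = - \frac{274652}{5}$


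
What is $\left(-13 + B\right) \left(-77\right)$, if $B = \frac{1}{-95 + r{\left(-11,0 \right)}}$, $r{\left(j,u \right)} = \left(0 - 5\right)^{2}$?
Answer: $\frac{10021}{10} \approx 1002.1$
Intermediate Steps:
$r{\left(j,u \right)} = 25$ ($r{\left(j,u \right)} = \left(-5\right)^{2} = 25$)
$B = - \frac{1}{70}$ ($B = \frac{1}{-95 + 25} = \frac{1}{-70} = - \frac{1}{70} \approx -0.014286$)
$\left(-13 + B\right) \left(-77\right) = \left(-13 - \frac{1}{70}\right) \left(-77\right) = \left(- \frac{911}{70}\right) \left(-77\right) = \frac{10021}{10}$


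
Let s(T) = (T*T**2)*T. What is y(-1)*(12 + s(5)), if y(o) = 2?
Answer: 1274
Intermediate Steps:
s(T) = T**4 (s(T) = T**3*T = T**4)
y(-1)*(12 + s(5)) = 2*(12 + 5**4) = 2*(12 + 625) = 2*637 = 1274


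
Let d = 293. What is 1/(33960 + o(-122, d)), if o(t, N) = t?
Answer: 1/33838 ≈ 2.9553e-5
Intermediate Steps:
1/(33960 + o(-122, d)) = 1/(33960 - 122) = 1/33838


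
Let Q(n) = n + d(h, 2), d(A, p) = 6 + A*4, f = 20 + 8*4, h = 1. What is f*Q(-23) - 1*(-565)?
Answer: -111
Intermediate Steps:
f = 52 (f = 20 + 32 = 52)
d(A, p) = 6 + 4*A
Q(n) = 10 + n (Q(n) = n + (6 + 4*1) = n + (6 + 4) = n + 10 = 10 + n)
f*Q(-23) - 1*(-565) = 52*(10 - 23) - 1*(-565) = 52*(-13) + 565 = -676 + 565 = -111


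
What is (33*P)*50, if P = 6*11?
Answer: 108900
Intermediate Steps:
P = 66
(33*P)*50 = (33*66)*50 = 2178*50 = 108900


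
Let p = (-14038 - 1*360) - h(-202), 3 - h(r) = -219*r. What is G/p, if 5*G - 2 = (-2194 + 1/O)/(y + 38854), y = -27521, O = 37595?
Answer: 109949263/9080339711425 ≈ 1.2109e-5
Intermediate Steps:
h(r) = 3 + 219*r (h(r) = 3 - (-219)*r = 3 + 219*r)
p = 29837 (p = (-14038 - 1*360) - (3 + 219*(-202)) = (-14038 - 360) - (3 - 44238) = -14398 - 1*(-44235) = -14398 + 44235 = 29837)
G = 109949263/304331525 (G = ⅖ + ((-2194 + 1/37595)/(-27521 + 38854))/5 = ⅖ + ((-2194 + 1/37595)/11333)/5 = ⅖ + (-82483429/37595*1/11333)/5 = ⅖ + (⅕)*(-11783347/60866305) = ⅖ - 11783347/304331525 = 109949263/304331525 ≈ 0.36128)
G/p = (109949263/304331525)/29837 = (109949263/304331525)*(1/29837) = 109949263/9080339711425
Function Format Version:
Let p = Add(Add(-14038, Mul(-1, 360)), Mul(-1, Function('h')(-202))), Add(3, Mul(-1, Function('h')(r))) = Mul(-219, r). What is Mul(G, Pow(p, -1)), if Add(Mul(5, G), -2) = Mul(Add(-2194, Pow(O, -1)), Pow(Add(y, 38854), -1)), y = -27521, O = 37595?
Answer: Rational(109949263, 9080339711425) ≈ 1.2109e-5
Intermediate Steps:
Function('h')(r) = Add(3, Mul(219, r)) (Function('h')(r) = Add(3, Mul(-1, Mul(-219, r))) = Add(3, Mul(219, r)))
p = 29837 (p = Add(Add(-14038, Mul(-1, 360)), Mul(-1, Add(3, Mul(219, -202)))) = Add(Add(-14038, -360), Mul(-1, Add(3, -44238))) = Add(-14398, Mul(-1, -44235)) = Add(-14398, 44235) = 29837)
G = Rational(109949263, 304331525) (G = Add(Rational(2, 5), Mul(Rational(1, 5), Mul(Add(-2194, Pow(37595, -1)), Pow(Add(-27521, 38854), -1)))) = Add(Rational(2, 5), Mul(Rational(1, 5), Mul(Add(-2194, Rational(1, 37595)), Pow(11333, -1)))) = Add(Rational(2, 5), Mul(Rational(1, 5), Mul(Rational(-82483429, 37595), Rational(1, 11333)))) = Add(Rational(2, 5), Mul(Rational(1, 5), Rational(-11783347, 60866305))) = Add(Rational(2, 5), Rational(-11783347, 304331525)) = Rational(109949263, 304331525) ≈ 0.36128)
Mul(G, Pow(p, -1)) = Mul(Rational(109949263, 304331525), Pow(29837, -1)) = Mul(Rational(109949263, 304331525), Rational(1, 29837)) = Rational(109949263, 9080339711425)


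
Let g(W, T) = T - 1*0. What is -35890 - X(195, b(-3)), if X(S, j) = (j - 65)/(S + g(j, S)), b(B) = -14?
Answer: -13997021/390 ≈ -35890.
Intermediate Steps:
g(W, T) = T (g(W, T) = T + 0 = T)
X(S, j) = (-65 + j)/(2*S) (X(S, j) = (j - 65)/(S + S) = (-65 + j)/((2*S)) = (-65 + j)*(1/(2*S)) = (-65 + j)/(2*S))
-35890 - X(195, b(-3)) = -35890 - (-65 - 14)/(2*195) = -35890 - (-79)/(2*195) = -35890 - 1*(-79/390) = -35890 + 79/390 = -13997021/390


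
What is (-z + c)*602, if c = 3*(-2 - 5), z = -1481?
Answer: 878920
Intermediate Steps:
c = -21 (c = 3*(-7) = -21)
(-z + c)*602 = (-1*(-1481) - 21)*602 = (1481 - 21)*602 = 1460*602 = 878920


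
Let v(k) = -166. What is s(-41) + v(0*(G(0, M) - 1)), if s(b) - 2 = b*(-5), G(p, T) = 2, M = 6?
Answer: 41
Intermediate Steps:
s(b) = 2 - 5*b (s(b) = 2 + b*(-5) = 2 - 5*b)
s(-41) + v(0*(G(0, M) - 1)) = (2 - 5*(-41)) - 166 = (2 + 205) - 166 = 207 - 166 = 41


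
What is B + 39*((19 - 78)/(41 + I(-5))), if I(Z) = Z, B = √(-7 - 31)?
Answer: -767/12 + I*√38 ≈ -63.917 + 6.1644*I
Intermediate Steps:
B = I*√38 (B = √(-38) = I*√38 ≈ 6.1644*I)
B + 39*((19 - 78)/(41 + I(-5))) = I*√38 + 39*((19 - 78)/(41 - 5)) = I*√38 + 39*(-59/36) = I*√38 - 767/12 = -767/12 + I*√38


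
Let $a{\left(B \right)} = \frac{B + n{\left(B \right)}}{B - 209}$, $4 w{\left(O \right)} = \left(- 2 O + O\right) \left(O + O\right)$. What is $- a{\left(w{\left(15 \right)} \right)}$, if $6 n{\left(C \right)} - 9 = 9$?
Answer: $- \frac{219}{643} \approx -0.34059$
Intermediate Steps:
$n{\left(C \right)} = 3$ ($n{\left(C \right)} = \frac{3}{2} + \frac{1}{6} \cdot 9 = \frac{3}{2} + \frac{3}{2} = 3$)
$w{\left(O \right)} = - \frac{O^{2}}{2}$ ($w{\left(O \right)} = \frac{\left(- 2 O + O\right) \left(O + O\right)}{4} = \frac{- O 2 O}{4} = \frac{\left(-2\right) O^{2}}{4} = - \frac{O^{2}}{2}$)
$a{\left(B \right)} = \frac{3 + B}{-209 + B}$ ($a{\left(B \right)} = \frac{B + 3}{B - 209} = \frac{3 + B}{-209 + B}$)
$- a{\left(w{\left(15 \right)} \right)} = - \frac{3 - \frac{15^{2}}{2}}{-209 - \frac{15^{2}}{2}} = - \frac{3 - \frac{225}{2}}{-209 - \frac{225}{2}} = - \frac{-219}{\left(- \frac{643}{2}\right) 2} = - \frac{\left(-2\right) \left(-219\right)}{643 \cdot 2} = \left(-1\right) \frac{219}{643} = - \frac{219}{643}$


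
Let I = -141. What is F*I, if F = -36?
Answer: 5076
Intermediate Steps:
F*I = -36*(-141) = 5076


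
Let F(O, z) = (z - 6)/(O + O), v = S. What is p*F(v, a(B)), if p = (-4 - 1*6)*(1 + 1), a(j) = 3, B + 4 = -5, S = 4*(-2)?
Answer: -15/4 ≈ -3.7500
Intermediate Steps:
S = -8
B = -9 (B = -4 - 5 = -9)
v = -8
F(O, z) = (-6 + z)/(2*O) (F(O, z) = (-6 + z)/((2*O)) = (-6 + z)*(1/(2*O)) = (-6 + z)/(2*O))
p = -20 (p = (-4 - 6)*2 = -10*2 = -20)
p*F(v, a(B)) = -10*(-6 + 3)/(-8) = -10*(-1)*(-3)/8 = -20*3/16 = -15/4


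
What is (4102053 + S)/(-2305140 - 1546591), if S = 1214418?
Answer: -5316471/3851731 ≈ -1.3803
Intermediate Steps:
(4102053 + S)/(-2305140 - 1546591) = (4102053 + 1214418)/(-2305140 - 1546591) = 5316471/(-3851731) = 5316471*(-1/3851731) = -5316471/3851731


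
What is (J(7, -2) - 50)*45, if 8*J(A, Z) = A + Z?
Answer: -17775/8 ≈ -2221.9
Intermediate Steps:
J(A, Z) = A/8 + Z/8 (J(A, Z) = (A + Z)/8 = A/8 + Z/8)
(J(7, -2) - 50)*45 = (((1/8)*7 + (1/8)*(-2)) - 50)*45 = ((7/8 - 1/4) - 50)*45 = (5/8 - 50)*45 = -395/8*45 = -17775/8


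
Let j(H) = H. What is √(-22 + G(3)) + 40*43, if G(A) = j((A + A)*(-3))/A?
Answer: 1720 + 2*I*√7 ≈ 1720.0 + 5.2915*I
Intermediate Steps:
G(A) = -6 (G(A) = ((A + A)*(-3))/A = ((2*A)*(-3))/A = (-6*A)/A = -6)
√(-22 + G(3)) + 40*43 = √(-22 - 6) + 40*43 = √(-28) + 1720 = 2*I*√7 + 1720 = 1720 + 2*I*√7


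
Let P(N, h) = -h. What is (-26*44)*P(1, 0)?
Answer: 0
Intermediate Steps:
(-26*44)*P(1, 0) = (-26*44)*(-1*0) = -1144*0 = 0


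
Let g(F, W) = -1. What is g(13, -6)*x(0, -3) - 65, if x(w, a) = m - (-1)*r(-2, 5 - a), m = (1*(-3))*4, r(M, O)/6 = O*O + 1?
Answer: -443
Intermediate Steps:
r(M, O) = 6 + 6*O**2 (r(M, O) = 6*(O*O + 1) = 6*(O**2 + 1) = 6*(1 + O**2) = 6 + 6*O**2)
m = -12 (m = -3*4 = -12)
x(w, a) = -6 + 6*(5 - a)**2 (x(w, a) = -12 - (-1)*(6 + 6*(5 - a)**2) = -12 - (-6 - 6*(5 - a)**2) = -12 + (6 + 6*(5 - a)**2) = -6 + 6*(5 - a)**2)
g(13, -6)*x(0, -3) - 65 = -(-6 + 6*(-5 - 3)**2) - 65 = -(-6 + 6*(-8)**2) - 65 = -(-6 + 6*64) - 65 = -(-6 + 384) - 65 = -1*378 - 65 = -378 - 65 = -443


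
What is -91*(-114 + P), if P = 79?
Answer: 3185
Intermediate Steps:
-91*(-114 + P) = -91*(-114 + 79) = -91*(-35) = 3185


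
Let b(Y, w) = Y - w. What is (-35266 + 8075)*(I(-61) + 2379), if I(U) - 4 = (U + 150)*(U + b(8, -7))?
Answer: 46523801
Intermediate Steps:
I(U) = 4 + (15 + U)*(150 + U) (I(U) = 4 + (U + 150)*(U + (8 - 1*(-7))) = 4 + (150 + U)*(U + (8 + 7)) = 4 + (150 + U)*(U + 15) = 4 + (150 + U)*(15 + U) = 4 + (15 + U)*(150 + U))
(-35266 + 8075)*(I(-61) + 2379) = (-35266 + 8075)*((2254 + (-61)**2 + 165*(-61)) + 2379) = -27191*((2254 + 3721 - 10065) + 2379) = -27191*(-4090 + 2379) = -27191*(-1711) = 46523801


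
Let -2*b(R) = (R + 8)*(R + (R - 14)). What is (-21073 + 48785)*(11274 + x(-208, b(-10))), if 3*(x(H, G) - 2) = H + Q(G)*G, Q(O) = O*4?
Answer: 353272576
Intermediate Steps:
b(R) = -(-14 + 2*R)*(8 + R)/2 (b(R) = -(R + 8)*(R + (R - 14))/2 = -(8 + R)*(R + (-14 + R))/2 = -(8 + R)*(-14 + 2*R)/2 = -(-14 + 2*R)*(8 + R)/2)
Q(O) = 4*O
x(H, G) = 2 + H/3 + 4*G²/3 (x(H, G) = 2 + (H + (4*G)*G)/3 = 2 + (H + 4*G²)/3 = 2 + (H/3 + 4*G²/3) = 2 + H/3 + 4*G²/3)
(-21073 + 48785)*(11274 + x(-208, b(-10))) = (-21073 + 48785)*(11274 + (2 + (⅓)*(-208) + 4*(56 - 1*(-10) - 1*(-10)²)²/3)) = 27712*(11274 + (2 - 208/3 + 4*(56 + 10 - 1*100)²/3)) = 27712*(11274 + (2 - 208/3 + 4*(56 + 10 - 100)²/3)) = 27712*(11274 + (2 - 208/3 + (4/3)*(-34)²)) = 27712*(11274 + (2 - 208/3 + (4/3)*1156)) = 27712*(11274 + (2 - 208/3 + 4624/3)) = 27712*(11274 + 1474) = 27712*12748 = 353272576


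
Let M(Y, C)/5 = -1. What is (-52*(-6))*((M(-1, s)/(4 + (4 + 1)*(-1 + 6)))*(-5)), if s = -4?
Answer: 7800/29 ≈ 268.97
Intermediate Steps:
M(Y, C) = -5 (M(Y, C) = 5*(-1) = -5)
(-52*(-6))*((M(-1, s)/(4 + (4 + 1)*(-1 + 6)))*(-5)) = (-52*(-6))*((-5/(4 + (4 + 1)*(-1 + 6)))*(-5)) = 312*((-5/(4 + 5*5))*(-5)) = 312*((-5/(4 + 25))*(-5)) = 312*((-5/29)*(-5)) = 312*(((1/29)*(-5))*(-5)) = 312*(-5/29*(-5)) = 312*(25/29) = 7800/29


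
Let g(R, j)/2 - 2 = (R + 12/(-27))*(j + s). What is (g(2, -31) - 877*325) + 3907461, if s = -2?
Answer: 10867012/3 ≈ 3.6223e+6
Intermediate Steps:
g(R, j) = 4 + 2*(-2 + j)*(-4/9 + R) (g(R, j) = 4 + 2*((R + 12/(-27))*(j - 2)) = 4 + 2*((R + 12*(-1/27))*(-2 + j)) = 4 + 2*((R - 4/9)*(-2 + j)) = 4 + 2*((-4/9 + R)*(-2 + j)) = 4 + 2*((-2 + j)*(-4/9 + R)) = 4 + 2*(-2 + j)*(-4/9 + R))
(g(2, -31) - 877*325) + 3907461 = ((52/9 - 4*2 - 8/9*(-31) + 2*2*(-31)) - 877*325) + 3907461 = ((52/9 - 8 + 248/9 - 124) - 285025) + 3907461 = (-296/3 - 285025) + 3907461 = -855371/3 + 3907461 = 10867012/3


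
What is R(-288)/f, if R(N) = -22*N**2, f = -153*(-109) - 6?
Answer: -608256/5557 ≈ -109.46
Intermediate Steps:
f = 16671 (f = 16677 - 6 = 16671)
R(-288)/f = -22*(-288)**2/16671 = -22*82944*(1/16671) = -1824768*1/16671 = -608256/5557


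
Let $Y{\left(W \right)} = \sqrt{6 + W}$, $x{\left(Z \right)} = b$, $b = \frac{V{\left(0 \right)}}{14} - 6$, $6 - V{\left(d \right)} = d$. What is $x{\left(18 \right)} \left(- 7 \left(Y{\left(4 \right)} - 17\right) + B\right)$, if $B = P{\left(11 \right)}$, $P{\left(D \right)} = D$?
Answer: $- \frac{5070}{7} + 39 \sqrt{10} \approx -600.96$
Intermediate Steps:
$V{\left(d \right)} = 6 - d$
$B = 11$
$b = - \frac{39}{7}$ ($b = \frac{6 - 0}{14} - 6 = \left(6 + 0\right) \frac{1}{14} - 6 = 6 \cdot \frac{1}{14} - 6 = \frac{3}{7} - 6 = - \frac{39}{7} \approx -5.5714$)
$x{\left(Z \right)} = - \frac{39}{7}$
$x{\left(18 \right)} \left(- 7 \left(Y{\left(4 \right)} - 17\right) + B\right) = - \frac{39 \left(- 7 \left(\sqrt{6 + 4} - 17\right) + 11\right)}{7} = - \frac{39 \left(- 7 \left(\sqrt{10} - 17\right) + 11\right)}{7} = - \frac{39 \left(- 7 \left(-17 + \sqrt{10}\right) + 11\right)}{7} = - \frac{39 \left(\left(119 - 7 \sqrt{10}\right) + 11\right)}{7} = - \frac{39 \left(130 - 7 \sqrt{10}\right)}{7} = - \frac{5070}{7} + 39 \sqrt{10}$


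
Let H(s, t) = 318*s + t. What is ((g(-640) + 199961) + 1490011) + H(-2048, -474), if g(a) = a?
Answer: 1037594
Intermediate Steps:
H(s, t) = t + 318*s
((g(-640) + 199961) + 1490011) + H(-2048, -474) = ((-640 + 199961) + 1490011) + (-474 + 318*(-2048)) = (199321 + 1490011) + (-474 - 651264) = 1689332 - 651738 = 1037594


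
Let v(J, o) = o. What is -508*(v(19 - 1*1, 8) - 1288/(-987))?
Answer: -666496/141 ≈ -4726.9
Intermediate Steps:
-508*(v(19 - 1*1, 8) - 1288/(-987)) = -508*(8 - 1288/(-987)) = -508*(8 - 1288*(-1/987)) = -508*(8 + 184/141) = -508*1312/141 = -666496/141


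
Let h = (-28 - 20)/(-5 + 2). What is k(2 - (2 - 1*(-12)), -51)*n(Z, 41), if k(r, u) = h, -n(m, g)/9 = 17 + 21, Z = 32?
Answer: -5472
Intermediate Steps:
n(m, g) = -342 (n(m, g) = -9*(17 + 21) = -9*38 = -342)
h = 16 (h = -48/(-3) = -48*(-⅓) = 16)
k(r, u) = 16
k(2 - (2 - 1*(-12)), -51)*n(Z, 41) = 16*(-342) = -5472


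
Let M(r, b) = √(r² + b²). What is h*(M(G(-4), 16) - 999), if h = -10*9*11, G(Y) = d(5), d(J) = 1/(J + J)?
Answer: 989010 - 99*√25601 ≈ 9.7317e+5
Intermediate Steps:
d(J) = 1/(2*J)
G(Y) = ⅒ (G(Y) = (½)/5 = (½)*(⅕) = ⅒)
M(r, b) = √(b² + r²)
h = -990 (h = -90*11 = -990)
h*(M(G(-4), 16) - 999) = -990*(√(16² + (⅒)²) - 999) = -990*(√(256 + 1/100) - 999) = -990*(√(25601/100) - 999) = -990*(√25601/10 - 999) = -990*(-999 + √25601/10) = 989010 - 99*√25601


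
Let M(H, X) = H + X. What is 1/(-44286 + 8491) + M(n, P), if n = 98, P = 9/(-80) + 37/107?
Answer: 6019836731/61281040 ≈ 98.233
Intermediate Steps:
P = 1997/8560 (P = 9*(-1/80) + 37*(1/107) = -9/80 + 37/107 = 1997/8560 ≈ 0.23329)
1/(-44286 + 8491) + M(n, P) = 1/(-44286 + 8491) + (98 + 1997/8560) = 1/(-35795) + 840877/8560 = -1/35795 + 840877/8560 = 6019836731/61281040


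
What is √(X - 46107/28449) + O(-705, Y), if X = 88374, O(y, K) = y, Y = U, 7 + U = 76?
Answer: -705 + √74321171/29 ≈ -407.73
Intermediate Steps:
U = 69 (U = -7 + 76 = 69)
Y = 69
√(X - 46107/28449) + O(-705, Y) = √(88374 - 46107/28449) - 705 = √(88374 - 46107*1/28449) - 705 = √(88374 - 47/29) - 705 = √(2562799/29) - 705 = √74321171/29 - 705 = -705 + √74321171/29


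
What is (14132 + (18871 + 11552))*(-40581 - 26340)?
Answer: -2981665155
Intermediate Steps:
(14132 + (18871 + 11552))*(-40581 - 26340) = (14132 + 30423)*(-66921) = 44555*(-66921) = -2981665155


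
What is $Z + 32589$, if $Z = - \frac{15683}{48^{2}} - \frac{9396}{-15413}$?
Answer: $\frac{1157065894433}{35511552} \approx 32583.0$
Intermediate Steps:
$Z = - \frac{220073695}{35511552}$ ($Z = - \frac{15683}{2304} - - \frac{9396}{15413} = \left(-15683\right) \frac{1}{2304} + \frac{9396}{15413} = - \frac{15683}{2304} + \frac{9396}{15413} = - \frac{220073695}{35511552} \approx -6.1972$)
$Z + 32589 = - \frac{220073695}{35511552} + 32589 = \frac{1157065894433}{35511552}$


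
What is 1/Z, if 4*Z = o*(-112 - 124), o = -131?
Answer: 1/7729 ≈ 0.00012938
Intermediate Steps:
Z = 7729 (Z = (-131*(-112 - 124))/4 = (-131*(-236))/4 = (¼)*30916 = 7729)
1/Z = 1/7729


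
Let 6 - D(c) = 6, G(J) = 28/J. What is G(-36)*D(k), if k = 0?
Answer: 0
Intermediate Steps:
D(c) = 0 (D(c) = 6 - 1*6 = 6 - 6 = 0)
G(-36)*D(k) = (28/(-36))*0 = (28*(-1/36))*0 = -7/9*0 = 0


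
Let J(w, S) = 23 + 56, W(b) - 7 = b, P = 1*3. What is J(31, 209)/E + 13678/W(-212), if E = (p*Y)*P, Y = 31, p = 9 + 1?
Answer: -2540869/38130 ≈ -66.637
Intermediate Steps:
p = 10
P = 3
W(b) = 7 + b
J(w, S) = 79
E = 930 (E = (10*31)*3 = 310*3 = 930)
J(31, 209)/E + 13678/W(-212) = 79/930 + 13678/(7 - 212) = 79*(1/930) + 13678/(-205) = 79/930 + 13678*(-1/205) = 79/930 - 13678/205 = -2540869/38130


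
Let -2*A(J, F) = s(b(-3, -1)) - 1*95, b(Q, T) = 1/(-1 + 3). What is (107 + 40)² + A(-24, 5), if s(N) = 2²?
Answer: 43309/2 ≈ 21655.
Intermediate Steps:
b(Q, T) = ½ (b(Q, T) = 1/2 = ½)
s(N) = 4
A(J, F) = 91/2 (A(J, F) = -(4 - 1*95)/2 = -(4 - 95)/2 = -½*(-91) = 91/2)
(107 + 40)² + A(-24, 5) = (107 + 40)² + 91/2 = 147² + 91/2 = 21609 + 91/2 = 43309/2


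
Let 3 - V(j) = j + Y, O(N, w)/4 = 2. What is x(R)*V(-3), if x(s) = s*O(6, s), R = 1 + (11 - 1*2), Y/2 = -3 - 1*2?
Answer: 1280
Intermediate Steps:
O(N, w) = 8 (O(N, w) = 4*2 = 8)
Y = -10 (Y = 2*(-3 - 1*2) = 2*(-3 - 2) = 2*(-5) = -10)
R = 10 (R = 1 + (11 - 2) = 1 + 9 = 10)
V(j) = 13 - j (V(j) = 3 - (j - 10) = 3 - (-10 + j) = 3 + (10 - j) = 13 - j)
x(s) = 8*s (x(s) = s*8 = 8*s)
x(R)*V(-3) = (8*10)*(13 - 1*(-3)) = 80*(13 + 3) = 80*16 = 1280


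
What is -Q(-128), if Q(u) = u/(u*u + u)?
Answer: 1/127 ≈ 0.0078740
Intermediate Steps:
Q(u) = u/(u + u²) (Q(u) = u/(u² + u) = u/(u + u²))
-Q(-128) = -1/(1 - 128) = -1/(-127) = -1*(-1/127) = 1/127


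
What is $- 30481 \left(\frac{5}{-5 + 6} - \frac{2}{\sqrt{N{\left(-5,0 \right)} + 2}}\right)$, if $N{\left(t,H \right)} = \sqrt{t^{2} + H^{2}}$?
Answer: $-152405 + \frac{60962 \sqrt{7}}{7} \approx -1.2936 \cdot 10^{5}$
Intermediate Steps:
$N{\left(t,H \right)} = \sqrt{H^{2} + t^{2}}$
$- 30481 \left(\frac{5}{-5 + 6} - \frac{2}{\sqrt{N{\left(-5,0 \right)} + 2}}\right) = - 30481 \left(\frac{5}{-5 + 6} - \frac{2}{\sqrt{\sqrt{0^{2} + \left(-5\right)^{2}} + 2}}\right) = - 30481 \left(\frac{5}{1} - \frac{2}{\sqrt{\sqrt{0 + 25} + 2}}\right) = - 30481 \left(5 \cdot 1 - \frac{2}{\sqrt{\sqrt{25} + 2}}\right) = - 30481 \left(5 - \frac{2}{\sqrt{5 + 2}}\right) = - 30481 \left(5 - \frac{2}{\sqrt{7}}\right) = - 30481 \left(5 - 2 \frac{\sqrt{7}}{7}\right) = - 30481 \left(5 - \frac{2 \sqrt{7}}{7}\right) = -152405 + \frac{60962 \sqrt{7}}{7}$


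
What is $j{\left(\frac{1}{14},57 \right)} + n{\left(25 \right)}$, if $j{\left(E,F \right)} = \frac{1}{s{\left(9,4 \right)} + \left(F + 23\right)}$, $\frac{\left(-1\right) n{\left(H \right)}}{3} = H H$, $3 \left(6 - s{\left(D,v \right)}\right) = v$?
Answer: $- \frac{476247}{254} \approx -1875.0$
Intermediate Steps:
$s{\left(D,v \right)} = 6 - \frac{v}{3}$
$n{\left(H \right)} = - 3 H^{2}$ ($n{\left(H \right)} = - 3 H H = - 3 H^{2}$)
$j{\left(E,F \right)} = \frac{1}{\frac{83}{3} + F}$ ($j{\left(E,F \right)} = \frac{1}{\left(6 - \frac{4}{3}\right) + \left(F + 23\right)} = \frac{1}{\left(6 - \frac{4}{3}\right) + \left(23 + F\right)} = \frac{1}{\frac{14}{3} + \left(23 + F\right)} = \frac{1}{\frac{83}{3} + F}$)
$j{\left(\frac{1}{14},57 \right)} + n{\left(25 \right)} = \frac{3}{83 + 3 \cdot 57} - 3 \cdot 25^{2} = \frac{3}{83 + 171} - 1875 = \frac{3}{254} - 1875 = - \frac{476247}{254}$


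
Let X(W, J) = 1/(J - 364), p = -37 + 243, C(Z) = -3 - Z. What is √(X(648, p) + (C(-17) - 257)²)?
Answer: √1474099078/158 ≈ 243.00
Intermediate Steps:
p = 206
X(W, J) = 1/(-364 + J)
√(X(648, p) + (C(-17) - 257)²) = √(1/(-364 + 206) + ((-3 - 1*(-17)) - 257)²) = √(1/(-158) + ((-3 + 17) - 257)²) = √(-1/158 + (14 - 257)²) = √(-1/158 + (-243)²) = √(-1/158 + 59049) = √(9329741/158) = √1474099078/158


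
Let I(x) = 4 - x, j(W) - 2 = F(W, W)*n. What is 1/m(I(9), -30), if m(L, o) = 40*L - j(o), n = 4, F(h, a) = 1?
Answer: -1/206 ≈ -0.0048544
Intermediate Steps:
j(W) = 6 (j(W) = 2 + 1*4 = 2 + 4 = 6)
m(L, o) = -6 + 40*L (m(L, o) = 40*L - 1*6 = 40*L - 6 = -6 + 40*L)
1/m(I(9), -30) = 1/(-6 + 40*(4 - 1*9)) = 1/(-6 + 40*(4 - 9)) = 1/(-6 + 40*(-5)) = 1/(-6 - 200) = 1/(-206) = -1/206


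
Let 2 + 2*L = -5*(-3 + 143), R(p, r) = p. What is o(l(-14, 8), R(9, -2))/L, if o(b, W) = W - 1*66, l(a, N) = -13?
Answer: 19/117 ≈ 0.16239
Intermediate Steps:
o(b, W) = -66 + W (o(b, W) = W - 66 = -66 + W)
L = -351 (L = -1 + (-5*(-3 + 143))/2 = -1 + (-5*140)/2 = -1 + (½)*(-700) = -1 - 350 = -351)
o(l(-14, 8), R(9, -2))/L = (-66 + 9)/(-351) = -57*(-1/351) = 19/117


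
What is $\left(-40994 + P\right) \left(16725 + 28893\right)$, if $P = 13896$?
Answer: $-1236156564$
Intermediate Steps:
$\left(-40994 + P\right) \left(16725 + 28893\right) = \left(-40994 + 13896\right) \left(16725 + 28893\right) = \left(-27098\right) 45618 = -1236156564$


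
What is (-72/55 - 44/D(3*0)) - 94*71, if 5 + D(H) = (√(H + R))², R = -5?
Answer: -73380/11 ≈ -6670.9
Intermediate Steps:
D(H) = -10 + H (D(H) = -5 + (√(H - 5))² = -5 + (√(-5 + H))² = -5 + (-5 + H) = -10 + H)
(-72/55 - 44/D(3*0)) - 94*71 = (-72/55 - 44/(-10 + 3*0)) - 94*71 = (-72*1/55 - 44/(-10 + 0)) - 6674 = (-72/55 - 44/(-10)) - 6674 = (-72/55 - 44*(-⅒)) - 6674 = (-72/55 + 22/5) - 6674 = 34/11 - 6674 = -73380/11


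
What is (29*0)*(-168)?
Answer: 0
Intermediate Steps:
(29*0)*(-168) = 0*(-168) = 0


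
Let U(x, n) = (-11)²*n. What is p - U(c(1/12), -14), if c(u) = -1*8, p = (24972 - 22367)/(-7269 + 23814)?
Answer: 5605967/3309 ≈ 1694.2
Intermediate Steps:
p = 521/3309 (p = 2605/16545 = 2605*(1/16545) = 521/3309 ≈ 0.15745)
c(u) = -8
U(x, n) = 121*n
p - U(c(1/12), -14) = 521/3309 - 121*(-14) = 521/3309 - 1*(-1694) = 521/3309 + 1694 = 5605967/3309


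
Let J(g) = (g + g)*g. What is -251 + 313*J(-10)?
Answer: 62349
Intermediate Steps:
J(g) = 2*g² (J(g) = (2*g)*g = 2*g²)
-251 + 313*J(-10) = -251 + 313*(2*(-10)²) = -251 + 313*(2*100) = -251 + 313*200 = -251 + 62600 = 62349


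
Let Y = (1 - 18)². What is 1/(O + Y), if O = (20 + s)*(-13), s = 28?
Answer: -1/335 ≈ -0.0029851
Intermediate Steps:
O = -624 (O = (20 + 28)*(-13) = 48*(-13) = -624)
Y = 289 (Y = (-17)² = 289)
1/(O + Y) = 1/(-624 + 289) = 1/(-335) = -1/335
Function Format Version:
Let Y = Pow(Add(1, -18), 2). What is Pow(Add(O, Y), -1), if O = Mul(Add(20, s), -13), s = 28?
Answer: Rational(-1, 335) ≈ -0.0029851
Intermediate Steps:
O = -624 (O = Mul(Add(20, 28), -13) = Mul(48, -13) = -624)
Y = 289 (Y = Pow(-17, 2) = 289)
Pow(Add(O, Y), -1) = Pow(Add(-624, 289), -1) = Pow(-335, -1) = Rational(-1, 335)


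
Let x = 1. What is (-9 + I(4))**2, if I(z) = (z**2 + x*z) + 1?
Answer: 144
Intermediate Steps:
I(z) = 1 + z + z**2 (I(z) = (z**2 + 1*z) + 1 = (z**2 + z) + 1 = (z + z**2) + 1 = 1 + z + z**2)
(-9 + I(4))**2 = (-9 + (1 + 4 + 4**2))**2 = (-9 + (1 + 4 + 16))**2 = (-9 + 21)**2 = 12**2 = 144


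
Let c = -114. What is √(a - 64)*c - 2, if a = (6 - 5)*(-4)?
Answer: -2 - 228*I*√17 ≈ -2.0 - 940.07*I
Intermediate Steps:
a = -4 (a = 1*(-4) = -4)
√(a - 64)*c - 2 = √(-4 - 64)*(-114) - 2 = √(-68)*(-114) - 2 = (2*I*√17)*(-114) - 2 = -228*I*√17 - 2 = -2 - 228*I*√17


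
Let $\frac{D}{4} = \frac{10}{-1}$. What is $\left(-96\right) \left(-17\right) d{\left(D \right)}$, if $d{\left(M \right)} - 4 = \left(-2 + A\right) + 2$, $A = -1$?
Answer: $4896$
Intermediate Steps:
$D = -40$ ($D = 4 \frac{10}{-1} = 4 \cdot 10 \left(-1\right) = 4 \left(-10\right) = -40$)
$d{\left(M \right)} = 3$ ($d{\left(M \right)} = 4 + \left(\left(-2 - 1\right) + 2\right) = 4 + \left(-3 + 2\right) = 4 - 1 = 3$)
$\left(-96\right) \left(-17\right) d{\left(D \right)} = \left(-96\right) \left(-17\right) 3 = 1632 \cdot 3 = 4896$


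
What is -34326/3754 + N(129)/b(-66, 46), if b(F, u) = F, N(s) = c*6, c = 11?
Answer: -19040/1877 ≈ -10.144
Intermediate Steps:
N(s) = 66 (N(s) = 11*6 = 66)
-34326/3754 + N(129)/b(-66, 46) = -34326/3754 + 66/(-66) = -34326*1/3754 + 66*(-1/66) = -17163/1877 - 1 = -19040/1877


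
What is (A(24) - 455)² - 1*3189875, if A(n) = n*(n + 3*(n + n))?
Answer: 9605054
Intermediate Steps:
A(n) = 7*n² (A(n) = n*(n + 3*(2*n)) = n*(n + 6*n) = n*(7*n) = 7*n²)
(A(24) - 455)² - 1*3189875 = (7*24² - 455)² - 1*3189875 = (7*576 - 455)² - 3189875 = (4032 - 455)² - 3189875 = 3577² - 3189875 = 12794929 - 3189875 = 9605054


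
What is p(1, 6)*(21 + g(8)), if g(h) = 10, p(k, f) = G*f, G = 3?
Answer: 558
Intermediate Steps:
p(k, f) = 3*f
p(1, 6)*(21 + g(8)) = (3*6)*(21 + 10) = 18*31 = 558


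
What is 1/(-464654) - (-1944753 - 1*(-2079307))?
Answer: -62521054317/464654 ≈ -1.3455e+5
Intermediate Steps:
1/(-464654) - (-1944753 - 1*(-2079307)) = -1/464654 - (-1944753 + 2079307) = -1/464654 - 1*134554 = -1/464654 - 134554 = -62521054317/464654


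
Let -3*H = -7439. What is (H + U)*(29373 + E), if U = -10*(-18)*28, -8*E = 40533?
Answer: 1462206703/8 ≈ 1.8278e+8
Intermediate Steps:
H = 7439/3 (H = -⅓*(-7439) = 7439/3 ≈ 2479.7)
E = -40533/8 (E = -⅛*40533 = -40533/8 ≈ -5066.6)
U = 5040 (U = -(-180)*28 = -1*(-5040) = 5040)
(H + U)*(29373 + E) = (7439/3 + 5040)*(29373 - 40533/8) = (22559/3)*(194451/8) = 1462206703/8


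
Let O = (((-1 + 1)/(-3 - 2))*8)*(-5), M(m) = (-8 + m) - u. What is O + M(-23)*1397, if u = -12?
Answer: -26543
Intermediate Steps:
M(m) = 4 + m (M(m) = (-8 + m) - 1*(-12) = (-8 + m) + 12 = 4 + m)
O = 0 (O = ((0/(-5))*8)*(-5) = ((0*(-⅕))*8)*(-5) = (0*8)*(-5) = 0*(-5) = 0)
O + M(-23)*1397 = 0 + (4 - 23)*1397 = 0 - 19*1397 = 0 - 26543 = -26543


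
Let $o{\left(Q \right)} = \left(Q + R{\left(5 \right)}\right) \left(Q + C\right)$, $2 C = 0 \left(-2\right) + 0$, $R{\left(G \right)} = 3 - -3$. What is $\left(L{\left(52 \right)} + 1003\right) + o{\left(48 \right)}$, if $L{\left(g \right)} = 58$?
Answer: $3653$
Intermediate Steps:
$R{\left(G \right)} = 6$ ($R{\left(G \right)} = 3 + 3 = 6$)
$C = 0$ ($C = \frac{0 \left(-2\right) + 0}{2} = \frac{0 + 0}{2} = \frac{1}{2} \cdot 0 = 0$)
$o{\left(Q \right)} = Q \left(6 + Q\right)$ ($o{\left(Q \right)} = \left(Q + 6\right) \left(Q + 0\right) = \left(6 + Q\right) Q = Q \left(6 + Q\right)$)
$\left(L{\left(52 \right)} + 1003\right) + o{\left(48 \right)} = \left(58 + 1003\right) + 48 \left(6 + 48\right) = 1061 + 48 \cdot 54 = 1061 + 2592 = 3653$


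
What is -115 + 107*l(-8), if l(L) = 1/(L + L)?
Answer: -1947/16 ≈ -121.69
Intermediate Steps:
l(L) = 1/(2*L)
-115 + 107*l(-8) = -115 + 107*((½)/(-8)) = -115 + 107*((½)*(-⅛)) = -115 + 107*(-1/16) = -115 - 107/16 = -1947/16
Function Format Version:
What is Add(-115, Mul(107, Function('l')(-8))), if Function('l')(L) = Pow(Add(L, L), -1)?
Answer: Rational(-1947, 16) ≈ -121.69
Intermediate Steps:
Function('l')(L) = Mul(Rational(1, 2), Pow(L, -1)) (Function('l')(L) = Pow(Mul(2, L), -1) = Mul(Rational(1, 2), Pow(L, -1)))
Add(-115, Mul(107, Function('l')(-8))) = Add(-115, Mul(107, Mul(Rational(1, 2), Pow(-8, -1)))) = Add(-115, Mul(107, Mul(Rational(1, 2), Rational(-1, 8)))) = Add(-115, Mul(107, Rational(-1, 16))) = Add(-115, Rational(-107, 16)) = Rational(-1947, 16)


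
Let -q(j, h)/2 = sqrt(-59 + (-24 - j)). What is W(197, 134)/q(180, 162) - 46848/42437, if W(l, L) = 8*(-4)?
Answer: -46848/42437 - 16*I*sqrt(263)/263 ≈ -1.1039 - 0.9866*I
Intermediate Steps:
q(j, h) = -2*sqrt(-83 - j) (q(j, h) = -2*sqrt(-59 + (-24 - j)) = -2*sqrt(-83 - j))
W(l, L) = -32
W(197, 134)/q(180, 162) - 46848/42437 = -32*(-1/(2*sqrt(-83 - 1*180))) - 46848/42437 = -32*(-1/(2*sqrt(-83 - 180))) - 46848*1/42437 = -32*I*sqrt(263)/526 - 46848/42437 = -16*I*sqrt(263)/263 - 46848/42437 = -46848/42437 - 16*I*sqrt(263)/263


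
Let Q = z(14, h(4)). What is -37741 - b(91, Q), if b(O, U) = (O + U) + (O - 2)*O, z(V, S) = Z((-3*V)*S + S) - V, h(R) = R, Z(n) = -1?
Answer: -45916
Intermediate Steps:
z(V, S) = -1 - V
Q = -15 (Q = -1 - 1*14 = -1 - 14 = -15)
b(O, U) = O + U + O*(-2 + O) (b(O, U) = (O + U) + (-2 + O)*O = (O + U) + O*(-2 + O) = O + U + O*(-2 + O))
-37741 - b(91, Q) = -37741 - (-15 + 91² - 1*91) = -37741 - (-15 + 8281 - 91) = -37741 - 1*8175 = -37741 - 8175 = -45916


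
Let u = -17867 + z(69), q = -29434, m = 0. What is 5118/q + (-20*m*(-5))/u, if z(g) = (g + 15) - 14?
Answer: -2559/14717 ≈ -0.17388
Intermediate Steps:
z(g) = 1 + g (z(g) = (15 + g) - 14 = 1 + g)
u = -17797 (u = -17867 + (1 + 69) = -17867 + 70 = -17797)
5118/q + (-20*m*(-5))/u = 5118/(-29434) + (-20*0*(-5))/(-17797) = 5118*(-1/29434) + (0*(-5))*(-1/17797) = -2559/14717 + 0*(-1/17797) = -2559/14717 + 0 = -2559/14717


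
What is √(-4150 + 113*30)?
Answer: 2*I*√190 ≈ 27.568*I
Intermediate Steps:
√(-4150 + 113*30) = √(-4150 + 3390) = √(-760) = 2*I*√190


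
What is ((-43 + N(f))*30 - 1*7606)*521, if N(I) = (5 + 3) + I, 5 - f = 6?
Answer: -4525406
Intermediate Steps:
f = -1 (f = 5 - 1*6 = 5 - 6 = -1)
N(I) = 8 + I
((-43 + N(f))*30 - 1*7606)*521 = ((-43 + (8 - 1))*30 - 1*7606)*521 = ((-43 + 7)*30 - 7606)*521 = (-36*30 - 7606)*521 = (-1080 - 7606)*521 = -8686*521 = -4525406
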